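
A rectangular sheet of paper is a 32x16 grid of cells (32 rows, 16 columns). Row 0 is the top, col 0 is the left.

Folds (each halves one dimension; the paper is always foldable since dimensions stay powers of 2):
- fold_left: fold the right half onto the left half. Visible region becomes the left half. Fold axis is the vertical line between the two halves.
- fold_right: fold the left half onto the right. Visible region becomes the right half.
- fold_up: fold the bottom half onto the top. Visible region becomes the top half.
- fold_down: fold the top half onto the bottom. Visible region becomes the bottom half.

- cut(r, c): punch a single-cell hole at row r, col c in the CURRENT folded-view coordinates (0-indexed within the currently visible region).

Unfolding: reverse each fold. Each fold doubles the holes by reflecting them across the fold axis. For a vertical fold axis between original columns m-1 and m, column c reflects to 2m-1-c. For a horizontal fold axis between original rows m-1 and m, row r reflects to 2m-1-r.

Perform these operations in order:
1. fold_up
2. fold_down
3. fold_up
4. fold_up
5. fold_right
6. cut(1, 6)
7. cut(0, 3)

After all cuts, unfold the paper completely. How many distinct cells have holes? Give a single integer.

Op 1 fold_up: fold axis h@16; visible region now rows[0,16) x cols[0,16) = 16x16
Op 2 fold_down: fold axis h@8; visible region now rows[8,16) x cols[0,16) = 8x16
Op 3 fold_up: fold axis h@12; visible region now rows[8,12) x cols[0,16) = 4x16
Op 4 fold_up: fold axis h@10; visible region now rows[8,10) x cols[0,16) = 2x16
Op 5 fold_right: fold axis v@8; visible region now rows[8,10) x cols[8,16) = 2x8
Op 6 cut(1, 6): punch at orig (9,14); cuts so far [(9, 14)]; region rows[8,10) x cols[8,16) = 2x8
Op 7 cut(0, 3): punch at orig (8,11); cuts so far [(8, 11), (9, 14)]; region rows[8,10) x cols[8,16) = 2x8
Unfold 1 (reflect across v@8): 4 holes -> [(8, 4), (8, 11), (9, 1), (9, 14)]
Unfold 2 (reflect across h@10): 8 holes -> [(8, 4), (8, 11), (9, 1), (9, 14), (10, 1), (10, 14), (11, 4), (11, 11)]
Unfold 3 (reflect across h@12): 16 holes -> [(8, 4), (8, 11), (9, 1), (9, 14), (10, 1), (10, 14), (11, 4), (11, 11), (12, 4), (12, 11), (13, 1), (13, 14), (14, 1), (14, 14), (15, 4), (15, 11)]
Unfold 4 (reflect across h@8): 32 holes -> [(0, 4), (0, 11), (1, 1), (1, 14), (2, 1), (2, 14), (3, 4), (3, 11), (4, 4), (4, 11), (5, 1), (5, 14), (6, 1), (6, 14), (7, 4), (7, 11), (8, 4), (8, 11), (9, 1), (9, 14), (10, 1), (10, 14), (11, 4), (11, 11), (12, 4), (12, 11), (13, 1), (13, 14), (14, 1), (14, 14), (15, 4), (15, 11)]
Unfold 5 (reflect across h@16): 64 holes -> [(0, 4), (0, 11), (1, 1), (1, 14), (2, 1), (2, 14), (3, 4), (3, 11), (4, 4), (4, 11), (5, 1), (5, 14), (6, 1), (6, 14), (7, 4), (7, 11), (8, 4), (8, 11), (9, 1), (9, 14), (10, 1), (10, 14), (11, 4), (11, 11), (12, 4), (12, 11), (13, 1), (13, 14), (14, 1), (14, 14), (15, 4), (15, 11), (16, 4), (16, 11), (17, 1), (17, 14), (18, 1), (18, 14), (19, 4), (19, 11), (20, 4), (20, 11), (21, 1), (21, 14), (22, 1), (22, 14), (23, 4), (23, 11), (24, 4), (24, 11), (25, 1), (25, 14), (26, 1), (26, 14), (27, 4), (27, 11), (28, 4), (28, 11), (29, 1), (29, 14), (30, 1), (30, 14), (31, 4), (31, 11)]

Answer: 64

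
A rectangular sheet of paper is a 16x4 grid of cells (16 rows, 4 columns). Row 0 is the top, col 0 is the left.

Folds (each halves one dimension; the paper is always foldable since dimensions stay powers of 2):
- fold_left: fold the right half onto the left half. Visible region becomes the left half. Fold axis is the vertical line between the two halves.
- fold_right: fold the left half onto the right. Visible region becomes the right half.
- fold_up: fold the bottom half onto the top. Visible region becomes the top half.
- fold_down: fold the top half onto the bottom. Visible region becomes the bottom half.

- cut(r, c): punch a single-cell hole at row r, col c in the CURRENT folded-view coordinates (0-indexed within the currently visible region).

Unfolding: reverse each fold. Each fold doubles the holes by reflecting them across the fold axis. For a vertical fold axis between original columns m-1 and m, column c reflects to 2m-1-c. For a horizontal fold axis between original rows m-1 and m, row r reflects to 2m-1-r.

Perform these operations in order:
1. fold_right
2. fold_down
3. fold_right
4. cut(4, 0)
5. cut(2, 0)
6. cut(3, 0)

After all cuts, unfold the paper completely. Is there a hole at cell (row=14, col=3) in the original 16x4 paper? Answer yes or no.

Op 1 fold_right: fold axis v@2; visible region now rows[0,16) x cols[2,4) = 16x2
Op 2 fold_down: fold axis h@8; visible region now rows[8,16) x cols[2,4) = 8x2
Op 3 fold_right: fold axis v@3; visible region now rows[8,16) x cols[3,4) = 8x1
Op 4 cut(4, 0): punch at orig (12,3); cuts so far [(12, 3)]; region rows[8,16) x cols[3,4) = 8x1
Op 5 cut(2, 0): punch at orig (10,3); cuts so far [(10, 3), (12, 3)]; region rows[8,16) x cols[3,4) = 8x1
Op 6 cut(3, 0): punch at orig (11,3); cuts so far [(10, 3), (11, 3), (12, 3)]; region rows[8,16) x cols[3,4) = 8x1
Unfold 1 (reflect across v@3): 6 holes -> [(10, 2), (10, 3), (11, 2), (11, 3), (12, 2), (12, 3)]
Unfold 2 (reflect across h@8): 12 holes -> [(3, 2), (3, 3), (4, 2), (4, 3), (5, 2), (5, 3), (10, 2), (10, 3), (11, 2), (11, 3), (12, 2), (12, 3)]
Unfold 3 (reflect across v@2): 24 holes -> [(3, 0), (3, 1), (3, 2), (3, 3), (4, 0), (4, 1), (4, 2), (4, 3), (5, 0), (5, 1), (5, 2), (5, 3), (10, 0), (10, 1), (10, 2), (10, 3), (11, 0), (11, 1), (11, 2), (11, 3), (12, 0), (12, 1), (12, 2), (12, 3)]
Holes: [(3, 0), (3, 1), (3, 2), (3, 3), (4, 0), (4, 1), (4, 2), (4, 3), (5, 0), (5, 1), (5, 2), (5, 3), (10, 0), (10, 1), (10, 2), (10, 3), (11, 0), (11, 1), (11, 2), (11, 3), (12, 0), (12, 1), (12, 2), (12, 3)]

Answer: no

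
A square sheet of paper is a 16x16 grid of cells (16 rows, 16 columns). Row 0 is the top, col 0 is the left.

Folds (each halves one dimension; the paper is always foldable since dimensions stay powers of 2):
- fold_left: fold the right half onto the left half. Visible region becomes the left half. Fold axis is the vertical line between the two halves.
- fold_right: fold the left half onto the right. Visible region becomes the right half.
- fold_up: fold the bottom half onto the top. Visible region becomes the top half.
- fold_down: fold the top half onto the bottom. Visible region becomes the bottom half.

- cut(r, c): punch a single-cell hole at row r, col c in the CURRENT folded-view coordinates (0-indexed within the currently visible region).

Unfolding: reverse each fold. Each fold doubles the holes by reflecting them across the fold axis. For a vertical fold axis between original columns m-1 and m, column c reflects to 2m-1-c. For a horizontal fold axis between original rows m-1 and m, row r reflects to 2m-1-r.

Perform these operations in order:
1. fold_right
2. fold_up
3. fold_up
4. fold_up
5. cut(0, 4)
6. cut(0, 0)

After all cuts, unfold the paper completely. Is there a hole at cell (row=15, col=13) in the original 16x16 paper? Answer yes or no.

Op 1 fold_right: fold axis v@8; visible region now rows[0,16) x cols[8,16) = 16x8
Op 2 fold_up: fold axis h@8; visible region now rows[0,8) x cols[8,16) = 8x8
Op 3 fold_up: fold axis h@4; visible region now rows[0,4) x cols[8,16) = 4x8
Op 4 fold_up: fold axis h@2; visible region now rows[0,2) x cols[8,16) = 2x8
Op 5 cut(0, 4): punch at orig (0,12); cuts so far [(0, 12)]; region rows[0,2) x cols[8,16) = 2x8
Op 6 cut(0, 0): punch at orig (0,8); cuts so far [(0, 8), (0, 12)]; region rows[0,2) x cols[8,16) = 2x8
Unfold 1 (reflect across h@2): 4 holes -> [(0, 8), (0, 12), (3, 8), (3, 12)]
Unfold 2 (reflect across h@4): 8 holes -> [(0, 8), (0, 12), (3, 8), (3, 12), (4, 8), (4, 12), (7, 8), (7, 12)]
Unfold 3 (reflect across h@8): 16 holes -> [(0, 8), (0, 12), (3, 8), (3, 12), (4, 8), (4, 12), (7, 8), (7, 12), (8, 8), (8, 12), (11, 8), (11, 12), (12, 8), (12, 12), (15, 8), (15, 12)]
Unfold 4 (reflect across v@8): 32 holes -> [(0, 3), (0, 7), (0, 8), (0, 12), (3, 3), (3, 7), (3, 8), (3, 12), (4, 3), (4, 7), (4, 8), (4, 12), (7, 3), (7, 7), (7, 8), (7, 12), (8, 3), (8, 7), (8, 8), (8, 12), (11, 3), (11, 7), (11, 8), (11, 12), (12, 3), (12, 7), (12, 8), (12, 12), (15, 3), (15, 7), (15, 8), (15, 12)]
Holes: [(0, 3), (0, 7), (0, 8), (0, 12), (3, 3), (3, 7), (3, 8), (3, 12), (4, 3), (4, 7), (4, 8), (4, 12), (7, 3), (7, 7), (7, 8), (7, 12), (8, 3), (8, 7), (8, 8), (8, 12), (11, 3), (11, 7), (11, 8), (11, 12), (12, 3), (12, 7), (12, 8), (12, 12), (15, 3), (15, 7), (15, 8), (15, 12)]

Answer: no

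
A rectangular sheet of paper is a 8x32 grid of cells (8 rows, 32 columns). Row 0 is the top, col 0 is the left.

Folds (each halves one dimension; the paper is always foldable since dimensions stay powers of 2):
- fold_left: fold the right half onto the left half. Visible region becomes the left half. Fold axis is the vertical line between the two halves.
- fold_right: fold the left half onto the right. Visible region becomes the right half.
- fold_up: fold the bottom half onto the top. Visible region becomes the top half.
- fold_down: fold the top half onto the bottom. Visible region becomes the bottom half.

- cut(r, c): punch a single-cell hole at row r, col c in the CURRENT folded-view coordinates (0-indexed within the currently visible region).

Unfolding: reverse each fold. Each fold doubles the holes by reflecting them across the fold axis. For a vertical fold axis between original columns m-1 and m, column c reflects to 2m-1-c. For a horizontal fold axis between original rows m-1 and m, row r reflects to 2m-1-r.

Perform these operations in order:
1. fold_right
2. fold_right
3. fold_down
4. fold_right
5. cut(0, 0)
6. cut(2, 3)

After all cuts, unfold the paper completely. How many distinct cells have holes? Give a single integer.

Answer: 32

Derivation:
Op 1 fold_right: fold axis v@16; visible region now rows[0,8) x cols[16,32) = 8x16
Op 2 fold_right: fold axis v@24; visible region now rows[0,8) x cols[24,32) = 8x8
Op 3 fold_down: fold axis h@4; visible region now rows[4,8) x cols[24,32) = 4x8
Op 4 fold_right: fold axis v@28; visible region now rows[4,8) x cols[28,32) = 4x4
Op 5 cut(0, 0): punch at orig (4,28); cuts so far [(4, 28)]; region rows[4,8) x cols[28,32) = 4x4
Op 6 cut(2, 3): punch at orig (6,31); cuts so far [(4, 28), (6, 31)]; region rows[4,8) x cols[28,32) = 4x4
Unfold 1 (reflect across v@28): 4 holes -> [(4, 27), (4, 28), (6, 24), (6, 31)]
Unfold 2 (reflect across h@4): 8 holes -> [(1, 24), (1, 31), (3, 27), (3, 28), (4, 27), (4, 28), (6, 24), (6, 31)]
Unfold 3 (reflect across v@24): 16 holes -> [(1, 16), (1, 23), (1, 24), (1, 31), (3, 19), (3, 20), (3, 27), (3, 28), (4, 19), (4, 20), (4, 27), (4, 28), (6, 16), (6, 23), (6, 24), (6, 31)]
Unfold 4 (reflect across v@16): 32 holes -> [(1, 0), (1, 7), (1, 8), (1, 15), (1, 16), (1, 23), (1, 24), (1, 31), (3, 3), (3, 4), (3, 11), (3, 12), (3, 19), (3, 20), (3, 27), (3, 28), (4, 3), (4, 4), (4, 11), (4, 12), (4, 19), (4, 20), (4, 27), (4, 28), (6, 0), (6, 7), (6, 8), (6, 15), (6, 16), (6, 23), (6, 24), (6, 31)]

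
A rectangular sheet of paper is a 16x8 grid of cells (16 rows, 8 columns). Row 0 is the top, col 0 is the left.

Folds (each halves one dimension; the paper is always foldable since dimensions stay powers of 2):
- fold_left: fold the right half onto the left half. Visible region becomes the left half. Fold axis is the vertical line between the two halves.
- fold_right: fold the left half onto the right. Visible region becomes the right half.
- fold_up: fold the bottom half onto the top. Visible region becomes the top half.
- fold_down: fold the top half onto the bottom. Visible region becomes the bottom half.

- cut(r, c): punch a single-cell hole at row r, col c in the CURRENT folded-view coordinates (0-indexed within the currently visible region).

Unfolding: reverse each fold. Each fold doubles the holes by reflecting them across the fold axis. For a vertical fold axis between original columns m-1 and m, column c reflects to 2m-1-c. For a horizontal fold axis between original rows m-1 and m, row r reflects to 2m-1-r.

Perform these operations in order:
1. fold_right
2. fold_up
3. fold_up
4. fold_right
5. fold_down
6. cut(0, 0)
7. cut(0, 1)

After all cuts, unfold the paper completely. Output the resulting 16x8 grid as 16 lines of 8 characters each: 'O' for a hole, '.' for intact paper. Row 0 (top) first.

Answer: ........
OOOOOOOO
OOOOOOOO
........
........
OOOOOOOO
OOOOOOOO
........
........
OOOOOOOO
OOOOOOOO
........
........
OOOOOOOO
OOOOOOOO
........

Derivation:
Op 1 fold_right: fold axis v@4; visible region now rows[0,16) x cols[4,8) = 16x4
Op 2 fold_up: fold axis h@8; visible region now rows[0,8) x cols[4,8) = 8x4
Op 3 fold_up: fold axis h@4; visible region now rows[0,4) x cols[4,8) = 4x4
Op 4 fold_right: fold axis v@6; visible region now rows[0,4) x cols[6,8) = 4x2
Op 5 fold_down: fold axis h@2; visible region now rows[2,4) x cols[6,8) = 2x2
Op 6 cut(0, 0): punch at orig (2,6); cuts so far [(2, 6)]; region rows[2,4) x cols[6,8) = 2x2
Op 7 cut(0, 1): punch at orig (2,7); cuts so far [(2, 6), (2, 7)]; region rows[2,4) x cols[6,8) = 2x2
Unfold 1 (reflect across h@2): 4 holes -> [(1, 6), (1, 7), (2, 6), (2, 7)]
Unfold 2 (reflect across v@6): 8 holes -> [(1, 4), (1, 5), (1, 6), (1, 7), (2, 4), (2, 5), (2, 6), (2, 7)]
Unfold 3 (reflect across h@4): 16 holes -> [(1, 4), (1, 5), (1, 6), (1, 7), (2, 4), (2, 5), (2, 6), (2, 7), (5, 4), (5, 5), (5, 6), (5, 7), (6, 4), (6, 5), (6, 6), (6, 7)]
Unfold 4 (reflect across h@8): 32 holes -> [(1, 4), (1, 5), (1, 6), (1, 7), (2, 4), (2, 5), (2, 6), (2, 7), (5, 4), (5, 5), (5, 6), (5, 7), (6, 4), (6, 5), (6, 6), (6, 7), (9, 4), (9, 5), (9, 6), (9, 7), (10, 4), (10, 5), (10, 6), (10, 7), (13, 4), (13, 5), (13, 6), (13, 7), (14, 4), (14, 5), (14, 6), (14, 7)]
Unfold 5 (reflect across v@4): 64 holes -> [(1, 0), (1, 1), (1, 2), (1, 3), (1, 4), (1, 5), (1, 6), (1, 7), (2, 0), (2, 1), (2, 2), (2, 3), (2, 4), (2, 5), (2, 6), (2, 7), (5, 0), (5, 1), (5, 2), (5, 3), (5, 4), (5, 5), (5, 6), (5, 7), (6, 0), (6, 1), (6, 2), (6, 3), (6, 4), (6, 5), (6, 6), (6, 7), (9, 0), (9, 1), (9, 2), (9, 3), (9, 4), (9, 5), (9, 6), (9, 7), (10, 0), (10, 1), (10, 2), (10, 3), (10, 4), (10, 5), (10, 6), (10, 7), (13, 0), (13, 1), (13, 2), (13, 3), (13, 4), (13, 5), (13, 6), (13, 7), (14, 0), (14, 1), (14, 2), (14, 3), (14, 4), (14, 5), (14, 6), (14, 7)]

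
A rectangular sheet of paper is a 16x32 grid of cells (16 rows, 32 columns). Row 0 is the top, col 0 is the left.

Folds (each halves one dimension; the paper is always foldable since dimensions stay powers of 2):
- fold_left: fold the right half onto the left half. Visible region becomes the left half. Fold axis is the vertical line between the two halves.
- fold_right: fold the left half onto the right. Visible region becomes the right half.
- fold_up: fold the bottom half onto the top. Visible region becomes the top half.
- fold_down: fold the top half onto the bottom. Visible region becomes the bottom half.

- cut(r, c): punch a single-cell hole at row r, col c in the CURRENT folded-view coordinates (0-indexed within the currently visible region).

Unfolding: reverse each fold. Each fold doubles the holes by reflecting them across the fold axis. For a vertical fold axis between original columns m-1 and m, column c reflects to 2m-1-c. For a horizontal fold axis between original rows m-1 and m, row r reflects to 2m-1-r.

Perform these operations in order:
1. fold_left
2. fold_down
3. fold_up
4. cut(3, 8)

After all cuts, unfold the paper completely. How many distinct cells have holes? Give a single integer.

Op 1 fold_left: fold axis v@16; visible region now rows[0,16) x cols[0,16) = 16x16
Op 2 fold_down: fold axis h@8; visible region now rows[8,16) x cols[0,16) = 8x16
Op 3 fold_up: fold axis h@12; visible region now rows[8,12) x cols[0,16) = 4x16
Op 4 cut(3, 8): punch at orig (11,8); cuts so far [(11, 8)]; region rows[8,12) x cols[0,16) = 4x16
Unfold 1 (reflect across h@12): 2 holes -> [(11, 8), (12, 8)]
Unfold 2 (reflect across h@8): 4 holes -> [(3, 8), (4, 8), (11, 8), (12, 8)]
Unfold 3 (reflect across v@16): 8 holes -> [(3, 8), (3, 23), (4, 8), (4, 23), (11, 8), (11, 23), (12, 8), (12, 23)]

Answer: 8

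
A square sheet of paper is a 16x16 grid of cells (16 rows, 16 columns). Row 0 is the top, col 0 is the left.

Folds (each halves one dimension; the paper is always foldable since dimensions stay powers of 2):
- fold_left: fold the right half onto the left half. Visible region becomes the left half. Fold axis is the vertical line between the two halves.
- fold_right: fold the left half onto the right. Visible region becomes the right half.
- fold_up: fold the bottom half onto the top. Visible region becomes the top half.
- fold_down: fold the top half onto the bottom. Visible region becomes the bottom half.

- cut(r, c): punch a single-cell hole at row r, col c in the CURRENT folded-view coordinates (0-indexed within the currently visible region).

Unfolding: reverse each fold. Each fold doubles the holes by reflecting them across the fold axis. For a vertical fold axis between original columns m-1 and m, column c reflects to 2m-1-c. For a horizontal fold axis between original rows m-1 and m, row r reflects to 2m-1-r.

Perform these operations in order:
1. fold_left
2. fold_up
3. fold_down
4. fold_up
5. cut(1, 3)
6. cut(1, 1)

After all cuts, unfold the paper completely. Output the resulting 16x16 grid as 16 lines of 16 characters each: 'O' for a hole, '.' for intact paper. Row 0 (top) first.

Op 1 fold_left: fold axis v@8; visible region now rows[0,16) x cols[0,8) = 16x8
Op 2 fold_up: fold axis h@8; visible region now rows[0,8) x cols[0,8) = 8x8
Op 3 fold_down: fold axis h@4; visible region now rows[4,8) x cols[0,8) = 4x8
Op 4 fold_up: fold axis h@6; visible region now rows[4,6) x cols[0,8) = 2x8
Op 5 cut(1, 3): punch at orig (5,3); cuts so far [(5, 3)]; region rows[4,6) x cols[0,8) = 2x8
Op 6 cut(1, 1): punch at orig (5,1); cuts so far [(5, 1), (5, 3)]; region rows[4,6) x cols[0,8) = 2x8
Unfold 1 (reflect across h@6): 4 holes -> [(5, 1), (5, 3), (6, 1), (6, 3)]
Unfold 2 (reflect across h@4): 8 holes -> [(1, 1), (1, 3), (2, 1), (2, 3), (5, 1), (5, 3), (6, 1), (6, 3)]
Unfold 3 (reflect across h@8): 16 holes -> [(1, 1), (1, 3), (2, 1), (2, 3), (5, 1), (5, 3), (6, 1), (6, 3), (9, 1), (9, 3), (10, 1), (10, 3), (13, 1), (13, 3), (14, 1), (14, 3)]
Unfold 4 (reflect across v@8): 32 holes -> [(1, 1), (1, 3), (1, 12), (1, 14), (2, 1), (2, 3), (2, 12), (2, 14), (5, 1), (5, 3), (5, 12), (5, 14), (6, 1), (6, 3), (6, 12), (6, 14), (9, 1), (9, 3), (9, 12), (9, 14), (10, 1), (10, 3), (10, 12), (10, 14), (13, 1), (13, 3), (13, 12), (13, 14), (14, 1), (14, 3), (14, 12), (14, 14)]

Answer: ................
.O.O........O.O.
.O.O........O.O.
................
................
.O.O........O.O.
.O.O........O.O.
................
................
.O.O........O.O.
.O.O........O.O.
................
................
.O.O........O.O.
.O.O........O.O.
................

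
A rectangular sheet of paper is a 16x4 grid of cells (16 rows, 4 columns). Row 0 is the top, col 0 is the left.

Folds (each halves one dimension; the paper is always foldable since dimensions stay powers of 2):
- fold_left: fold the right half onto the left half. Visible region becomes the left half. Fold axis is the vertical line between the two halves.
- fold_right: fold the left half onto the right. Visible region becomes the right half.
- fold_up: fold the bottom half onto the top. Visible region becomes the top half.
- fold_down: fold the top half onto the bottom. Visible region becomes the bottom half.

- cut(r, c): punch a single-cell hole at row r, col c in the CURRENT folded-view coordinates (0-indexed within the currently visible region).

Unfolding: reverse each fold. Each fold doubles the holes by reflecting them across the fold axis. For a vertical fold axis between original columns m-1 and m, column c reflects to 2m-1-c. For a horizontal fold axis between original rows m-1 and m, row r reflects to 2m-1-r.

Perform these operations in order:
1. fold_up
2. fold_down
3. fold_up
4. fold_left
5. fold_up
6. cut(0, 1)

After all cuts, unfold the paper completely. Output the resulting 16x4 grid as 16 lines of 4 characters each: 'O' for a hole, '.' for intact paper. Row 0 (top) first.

Op 1 fold_up: fold axis h@8; visible region now rows[0,8) x cols[0,4) = 8x4
Op 2 fold_down: fold axis h@4; visible region now rows[4,8) x cols[0,4) = 4x4
Op 3 fold_up: fold axis h@6; visible region now rows[4,6) x cols[0,4) = 2x4
Op 4 fold_left: fold axis v@2; visible region now rows[4,6) x cols[0,2) = 2x2
Op 5 fold_up: fold axis h@5; visible region now rows[4,5) x cols[0,2) = 1x2
Op 6 cut(0, 1): punch at orig (4,1); cuts so far [(4, 1)]; region rows[4,5) x cols[0,2) = 1x2
Unfold 1 (reflect across h@5): 2 holes -> [(4, 1), (5, 1)]
Unfold 2 (reflect across v@2): 4 holes -> [(4, 1), (4, 2), (5, 1), (5, 2)]
Unfold 3 (reflect across h@6): 8 holes -> [(4, 1), (4, 2), (5, 1), (5, 2), (6, 1), (6, 2), (7, 1), (7, 2)]
Unfold 4 (reflect across h@4): 16 holes -> [(0, 1), (0, 2), (1, 1), (1, 2), (2, 1), (2, 2), (3, 1), (3, 2), (4, 1), (4, 2), (5, 1), (5, 2), (6, 1), (6, 2), (7, 1), (7, 2)]
Unfold 5 (reflect across h@8): 32 holes -> [(0, 1), (0, 2), (1, 1), (1, 2), (2, 1), (2, 2), (3, 1), (3, 2), (4, 1), (4, 2), (5, 1), (5, 2), (6, 1), (6, 2), (7, 1), (7, 2), (8, 1), (8, 2), (9, 1), (9, 2), (10, 1), (10, 2), (11, 1), (11, 2), (12, 1), (12, 2), (13, 1), (13, 2), (14, 1), (14, 2), (15, 1), (15, 2)]

Answer: .OO.
.OO.
.OO.
.OO.
.OO.
.OO.
.OO.
.OO.
.OO.
.OO.
.OO.
.OO.
.OO.
.OO.
.OO.
.OO.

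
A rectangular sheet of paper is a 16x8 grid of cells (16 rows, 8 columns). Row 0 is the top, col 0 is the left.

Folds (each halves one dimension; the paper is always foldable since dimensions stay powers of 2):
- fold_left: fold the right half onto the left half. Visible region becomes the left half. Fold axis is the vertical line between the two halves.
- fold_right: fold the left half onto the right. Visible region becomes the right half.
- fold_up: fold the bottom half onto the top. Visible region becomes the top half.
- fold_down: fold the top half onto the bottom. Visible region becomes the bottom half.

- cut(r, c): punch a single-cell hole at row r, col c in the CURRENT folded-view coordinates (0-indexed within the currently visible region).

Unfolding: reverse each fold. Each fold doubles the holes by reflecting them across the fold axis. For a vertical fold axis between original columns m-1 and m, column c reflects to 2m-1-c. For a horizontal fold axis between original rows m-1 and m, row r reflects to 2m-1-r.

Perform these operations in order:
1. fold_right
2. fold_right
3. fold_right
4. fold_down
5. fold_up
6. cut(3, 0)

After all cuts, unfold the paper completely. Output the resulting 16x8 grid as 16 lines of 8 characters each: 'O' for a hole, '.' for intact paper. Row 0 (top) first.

Answer: ........
........
........
OOOOOOOO
OOOOOOOO
........
........
........
........
........
........
OOOOOOOO
OOOOOOOO
........
........
........

Derivation:
Op 1 fold_right: fold axis v@4; visible region now rows[0,16) x cols[4,8) = 16x4
Op 2 fold_right: fold axis v@6; visible region now rows[0,16) x cols[6,8) = 16x2
Op 3 fold_right: fold axis v@7; visible region now rows[0,16) x cols[7,8) = 16x1
Op 4 fold_down: fold axis h@8; visible region now rows[8,16) x cols[7,8) = 8x1
Op 5 fold_up: fold axis h@12; visible region now rows[8,12) x cols[7,8) = 4x1
Op 6 cut(3, 0): punch at orig (11,7); cuts so far [(11, 7)]; region rows[8,12) x cols[7,8) = 4x1
Unfold 1 (reflect across h@12): 2 holes -> [(11, 7), (12, 7)]
Unfold 2 (reflect across h@8): 4 holes -> [(3, 7), (4, 7), (11, 7), (12, 7)]
Unfold 3 (reflect across v@7): 8 holes -> [(3, 6), (3, 7), (4, 6), (4, 7), (11, 6), (11, 7), (12, 6), (12, 7)]
Unfold 4 (reflect across v@6): 16 holes -> [(3, 4), (3, 5), (3, 6), (3, 7), (4, 4), (4, 5), (4, 6), (4, 7), (11, 4), (11, 5), (11, 6), (11, 7), (12, 4), (12, 5), (12, 6), (12, 7)]
Unfold 5 (reflect across v@4): 32 holes -> [(3, 0), (3, 1), (3, 2), (3, 3), (3, 4), (3, 5), (3, 6), (3, 7), (4, 0), (4, 1), (4, 2), (4, 3), (4, 4), (4, 5), (4, 6), (4, 7), (11, 0), (11, 1), (11, 2), (11, 3), (11, 4), (11, 5), (11, 6), (11, 7), (12, 0), (12, 1), (12, 2), (12, 3), (12, 4), (12, 5), (12, 6), (12, 7)]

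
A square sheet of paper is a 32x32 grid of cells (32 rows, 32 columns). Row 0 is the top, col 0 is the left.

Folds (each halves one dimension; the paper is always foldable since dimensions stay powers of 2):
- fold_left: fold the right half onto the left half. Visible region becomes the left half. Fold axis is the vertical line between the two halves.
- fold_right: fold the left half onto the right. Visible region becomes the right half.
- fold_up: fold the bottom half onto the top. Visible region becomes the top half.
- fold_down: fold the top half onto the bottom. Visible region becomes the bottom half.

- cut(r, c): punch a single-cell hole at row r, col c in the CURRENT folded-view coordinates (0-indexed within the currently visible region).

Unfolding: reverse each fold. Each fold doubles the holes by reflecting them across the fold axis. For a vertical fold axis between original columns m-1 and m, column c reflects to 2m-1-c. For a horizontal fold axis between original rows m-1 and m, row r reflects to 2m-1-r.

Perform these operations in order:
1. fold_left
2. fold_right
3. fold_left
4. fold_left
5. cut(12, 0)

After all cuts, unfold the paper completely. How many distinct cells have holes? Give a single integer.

Answer: 16

Derivation:
Op 1 fold_left: fold axis v@16; visible region now rows[0,32) x cols[0,16) = 32x16
Op 2 fold_right: fold axis v@8; visible region now rows[0,32) x cols[8,16) = 32x8
Op 3 fold_left: fold axis v@12; visible region now rows[0,32) x cols[8,12) = 32x4
Op 4 fold_left: fold axis v@10; visible region now rows[0,32) x cols[8,10) = 32x2
Op 5 cut(12, 0): punch at orig (12,8); cuts so far [(12, 8)]; region rows[0,32) x cols[8,10) = 32x2
Unfold 1 (reflect across v@10): 2 holes -> [(12, 8), (12, 11)]
Unfold 2 (reflect across v@12): 4 holes -> [(12, 8), (12, 11), (12, 12), (12, 15)]
Unfold 3 (reflect across v@8): 8 holes -> [(12, 0), (12, 3), (12, 4), (12, 7), (12, 8), (12, 11), (12, 12), (12, 15)]
Unfold 4 (reflect across v@16): 16 holes -> [(12, 0), (12, 3), (12, 4), (12, 7), (12, 8), (12, 11), (12, 12), (12, 15), (12, 16), (12, 19), (12, 20), (12, 23), (12, 24), (12, 27), (12, 28), (12, 31)]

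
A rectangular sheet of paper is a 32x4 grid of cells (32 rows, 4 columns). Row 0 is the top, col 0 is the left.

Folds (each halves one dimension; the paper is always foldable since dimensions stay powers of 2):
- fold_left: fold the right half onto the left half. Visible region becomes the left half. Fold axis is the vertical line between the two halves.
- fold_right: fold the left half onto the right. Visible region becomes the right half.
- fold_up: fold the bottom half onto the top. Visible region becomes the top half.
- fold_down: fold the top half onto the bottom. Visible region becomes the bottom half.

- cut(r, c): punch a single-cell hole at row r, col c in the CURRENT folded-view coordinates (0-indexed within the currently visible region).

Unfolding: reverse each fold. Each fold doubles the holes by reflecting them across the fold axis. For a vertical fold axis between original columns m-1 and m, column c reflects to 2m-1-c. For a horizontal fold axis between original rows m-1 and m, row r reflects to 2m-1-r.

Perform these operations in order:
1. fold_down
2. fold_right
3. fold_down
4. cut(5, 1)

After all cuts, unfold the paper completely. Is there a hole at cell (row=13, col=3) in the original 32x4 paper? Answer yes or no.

Answer: yes

Derivation:
Op 1 fold_down: fold axis h@16; visible region now rows[16,32) x cols[0,4) = 16x4
Op 2 fold_right: fold axis v@2; visible region now rows[16,32) x cols[2,4) = 16x2
Op 3 fold_down: fold axis h@24; visible region now rows[24,32) x cols[2,4) = 8x2
Op 4 cut(5, 1): punch at orig (29,3); cuts so far [(29, 3)]; region rows[24,32) x cols[2,4) = 8x2
Unfold 1 (reflect across h@24): 2 holes -> [(18, 3), (29, 3)]
Unfold 2 (reflect across v@2): 4 holes -> [(18, 0), (18, 3), (29, 0), (29, 3)]
Unfold 3 (reflect across h@16): 8 holes -> [(2, 0), (2, 3), (13, 0), (13, 3), (18, 0), (18, 3), (29, 0), (29, 3)]
Holes: [(2, 0), (2, 3), (13, 0), (13, 3), (18, 0), (18, 3), (29, 0), (29, 3)]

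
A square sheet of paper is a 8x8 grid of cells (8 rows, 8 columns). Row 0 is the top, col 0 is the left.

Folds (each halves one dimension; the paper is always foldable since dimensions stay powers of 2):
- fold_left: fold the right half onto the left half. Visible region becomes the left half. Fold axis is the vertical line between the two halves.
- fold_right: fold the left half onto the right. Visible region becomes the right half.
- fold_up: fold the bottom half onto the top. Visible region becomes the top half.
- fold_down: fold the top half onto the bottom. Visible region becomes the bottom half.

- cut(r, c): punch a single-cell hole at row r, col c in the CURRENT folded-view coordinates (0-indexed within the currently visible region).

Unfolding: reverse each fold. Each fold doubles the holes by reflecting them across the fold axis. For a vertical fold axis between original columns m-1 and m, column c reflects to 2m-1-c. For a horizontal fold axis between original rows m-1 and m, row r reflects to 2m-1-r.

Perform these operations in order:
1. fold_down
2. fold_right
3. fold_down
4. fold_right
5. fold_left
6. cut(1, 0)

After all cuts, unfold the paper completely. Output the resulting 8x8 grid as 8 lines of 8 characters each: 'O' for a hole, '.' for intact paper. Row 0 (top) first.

Answer: OOOOOOOO
........
........
OOOOOOOO
OOOOOOOO
........
........
OOOOOOOO

Derivation:
Op 1 fold_down: fold axis h@4; visible region now rows[4,8) x cols[0,8) = 4x8
Op 2 fold_right: fold axis v@4; visible region now rows[4,8) x cols[4,8) = 4x4
Op 3 fold_down: fold axis h@6; visible region now rows[6,8) x cols[4,8) = 2x4
Op 4 fold_right: fold axis v@6; visible region now rows[6,8) x cols[6,8) = 2x2
Op 5 fold_left: fold axis v@7; visible region now rows[6,8) x cols[6,7) = 2x1
Op 6 cut(1, 0): punch at orig (7,6); cuts so far [(7, 6)]; region rows[6,8) x cols[6,7) = 2x1
Unfold 1 (reflect across v@7): 2 holes -> [(7, 6), (7, 7)]
Unfold 2 (reflect across v@6): 4 holes -> [(7, 4), (7, 5), (7, 6), (7, 7)]
Unfold 3 (reflect across h@6): 8 holes -> [(4, 4), (4, 5), (4, 6), (4, 7), (7, 4), (7, 5), (7, 6), (7, 7)]
Unfold 4 (reflect across v@4): 16 holes -> [(4, 0), (4, 1), (4, 2), (4, 3), (4, 4), (4, 5), (4, 6), (4, 7), (7, 0), (7, 1), (7, 2), (7, 3), (7, 4), (7, 5), (7, 6), (7, 7)]
Unfold 5 (reflect across h@4): 32 holes -> [(0, 0), (0, 1), (0, 2), (0, 3), (0, 4), (0, 5), (0, 6), (0, 7), (3, 0), (3, 1), (3, 2), (3, 3), (3, 4), (3, 5), (3, 6), (3, 7), (4, 0), (4, 1), (4, 2), (4, 3), (4, 4), (4, 5), (4, 6), (4, 7), (7, 0), (7, 1), (7, 2), (7, 3), (7, 4), (7, 5), (7, 6), (7, 7)]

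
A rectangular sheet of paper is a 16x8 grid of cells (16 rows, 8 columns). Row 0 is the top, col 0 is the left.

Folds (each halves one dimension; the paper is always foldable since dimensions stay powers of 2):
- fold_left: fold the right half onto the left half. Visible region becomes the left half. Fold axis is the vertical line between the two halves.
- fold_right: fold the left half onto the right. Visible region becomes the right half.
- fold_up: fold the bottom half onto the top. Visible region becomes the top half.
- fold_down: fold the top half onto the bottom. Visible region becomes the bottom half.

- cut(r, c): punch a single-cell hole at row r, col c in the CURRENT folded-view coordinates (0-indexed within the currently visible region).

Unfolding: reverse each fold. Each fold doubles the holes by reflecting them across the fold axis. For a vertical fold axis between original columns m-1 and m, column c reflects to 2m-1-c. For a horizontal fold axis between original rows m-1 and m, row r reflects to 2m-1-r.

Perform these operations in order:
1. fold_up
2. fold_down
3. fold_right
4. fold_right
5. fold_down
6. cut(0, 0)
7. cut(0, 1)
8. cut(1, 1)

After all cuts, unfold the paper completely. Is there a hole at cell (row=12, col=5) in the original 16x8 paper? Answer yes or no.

Answer: no

Derivation:
Op 1 fold_up: fold axis h@8; visible region now rows[0,8) x cols[0,8) = 8x8
Op 2 fold_down: fold axis h@4; visible region now rows[4,8) x cols[0,8) = 4x8
Op 3 fold_right: fold axis v@4; visible region now rows[4,8) x cols[4,8) = 4x4
Op 4 fold_right: fold axis v@6; visible region now rows[4,8) x cols[6,8) = 4x2
Op 5 fold_down: fold axis h@6; visible region now rows[6,8) x cols[6,8) = 2x2
Op 6 cut(0, 0): punch at orig (6,6); cuts so far [(6, 6)]; region rows[6,8) x cols[6,8) = 2x2
Op 7 cut(0, 1): punch at orig (6,7); cuts so far [(6, 6), (6, 7)]; region rows[6,8) x cols[6,8) = 2x2
Op 8 cut(1, 1): punch at orig (7,7); cuts so far [(6, 6), (6, 7), (7, 7)]; region rows[6,8) x cols[6,8) = 2x2
Unfold 1 (reflect across h@6): 6 holes -> [(4, 7), (5, 6), (5, 7), (6, 6), (6, 7), (7, 7)]
Unfold 2 (reflect across v@6): 12 holes -> [(4, 4), (4, 7), (5, 4), (5, 5), (5, 6), (5, 7), (6, 4), (6, 5), (6, 6), (6, 7), (7, 4), (7, 7)]
Unfold 3 (reflect across v@4): 24 holes -> [(4, 0), (4, 3), (4, 4), (4, 7), (5, 0), (5, 1), (5, 2), (5, 3), (5, 4), (5, 5), (5, 6), (5, 7), (6, 0), (6, 1), (6, 2), (6, 3), (6, 4), (6, 5), (6, 6), (6, 7), (7, 0), (7, 3), (7, 4), (7, 7)]
Unfold 4 (reflect across h@4): 48 holes -> [(0, 0), (0, 3), (0, 4), (0, 7), (1, 0), (1, 1), (1, 2), (1, 3), (1, 4), (1, 5), (1, 6), (1, 7), (2, 0), (2, 1), (2, 2), (2, 3), (2, 4), (2, 5), (2, 6), (2, 7), (3, 0), (3, 3), (3, 4), (3, 7), (4, 0), (4, 3), (4, 4), (4, 7), (5, 0), (5, 1), (5, 2), (5, 3), (5, 4), (5, 5), (5, 6), (5, 7), (6, 0), (6, 1), (6, 2), (6, 3), (6, 4), (6, 5), (6, 6), (6, 7), (7, 0), (7, 3), (7, 4), (7, 7)]
Unfold 5 (reflect across h@8): 96 holes -> [(0, 0), (0, 3), (0, 4), (0, 7), (1, 0), (1, 1), (1, 2), (1, 3), (1, 4), (1, 5), (1, 6), (1, 7), (2, 0), (2, 1), (2, 2), (2, 3), (2, 4), (2, 5), (2, 6), (2, 7), (3, 0), (3, 3), (3, 4), (3, 7), (4, 0), (4, 3), (4, 4), (4, 7), (5, 0), (5, 1), (5, 2), (5, 3), (5, 4), (5, 5), (5, 6), (5, 7), (6, 0), (6, 1), (6, 2), (6, 3), (6, 4), (6, 5), (6, 6), (6, 7), (7, 0), (7, 3), (7, 4), (7, 7), (8, 0), (8, 3), (8, 4), (8, 7), (9, 0), (9, 1), (9, 2), (9, 3), (9, 4), (9, 5), (9, 6), (9, 7), (10, 0), (10, 1), (10, 2), (10, 3), (10, 4), (10, 5), (10, 6), (10, 7), (11, 0), (11, 3), (11, 4), (11, 7), (12, 0), (12, 3), (12, 4), (12, 7), (13, 0), (13, 1), (13, 2), (13, 3), (13, 4), (13, 5), (13, 6), (13, 7), (14, 0), (14, 1), (14, 2), (14, 3), (14, 4), (14, 5), (14, 6), (14, 7), (15, 0), (15, 3), (15, 4), (15, 7)]
Holes: [(0, 0), (0, 3), (0, 4), (0, 7), (1, 0), (1, 1), (1, 2), (1, 3), (1, 4), (1, 5), (1, 6), (1, 7), (2, 0), (2, 1), (2, 2), (2, 3), (2, 4), (2, 5), (2, 6), (2, 7), (3, 0), (3, 3), (3, 4), (3, 7), (4, 0), (4, 3), (4, 4), (4, 7), (5, 0), (5, 1), (5, 2), (5, 3), (5, 4), (5, 5), (5, 6), (5, 7), (6, 0), (6, 1), (6, 2), (6, 3), (6, 4), (6, 5), (6, 6), (6, 7), (7, 0), (7, 3), (7, 4), (7, 7), (8, 0), (8, 3), (8, 4), (8, 7), (9, 0), (9, 1), (9, 2), (9, 3), (9, 4), (9, 5), (9, 6), (9, 7), (10, 0), (10, 1), (10, 2), (10, 3), (10, 4), (10, 5), (10, 6), (10, 7), (11, 0), (11, 3), (11, 4), (11, 7), (12, 0), (12, 3), (12, 4), (12, 7), (13, 0), (13, 1), (13, 2), (13, 3), (13, 4), (13, 5), (13, 6), (13, 7), (14, 0), (14, 1), (14, 2), (14, 3), (14, 4), (14, 5), (14, 6), (14, 7), (15, 0), (15, 3), (15, 4), (15, 7)]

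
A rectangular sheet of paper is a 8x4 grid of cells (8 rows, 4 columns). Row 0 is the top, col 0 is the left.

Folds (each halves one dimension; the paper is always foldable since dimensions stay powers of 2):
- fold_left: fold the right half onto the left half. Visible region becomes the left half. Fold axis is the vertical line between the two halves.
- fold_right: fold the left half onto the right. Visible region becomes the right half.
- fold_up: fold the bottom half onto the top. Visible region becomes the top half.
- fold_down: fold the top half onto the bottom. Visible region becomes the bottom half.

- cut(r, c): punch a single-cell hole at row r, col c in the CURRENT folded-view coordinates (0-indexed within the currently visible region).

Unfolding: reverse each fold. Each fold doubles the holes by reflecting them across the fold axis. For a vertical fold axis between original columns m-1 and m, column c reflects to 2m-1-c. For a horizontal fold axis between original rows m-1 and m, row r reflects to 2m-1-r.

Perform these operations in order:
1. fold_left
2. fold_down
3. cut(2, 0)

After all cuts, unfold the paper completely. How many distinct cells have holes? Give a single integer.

Answer: 4

Derivation:
Op 1 fold_left: fold axis v@2; visible region now rows[0,8) x cols[0,2) = 8x2
Op 2 fold_down: fold axis h@4; visible region now rows[4,8) x cols[0,2) = 4x2
Op 3 cut(2, 0): punch at orig (6,0); cuts so far [(6, 0)]; region rows[4,8) x cols[0,2) = 4x2
Unfold 1 (reflect across h@4): 2 holes -> [(1, 0), (6, 0)]
Unfold 2 (reflect across v@2): 4 holes -> [(1, 0), (1, 3), (6, 0), (6, 3)]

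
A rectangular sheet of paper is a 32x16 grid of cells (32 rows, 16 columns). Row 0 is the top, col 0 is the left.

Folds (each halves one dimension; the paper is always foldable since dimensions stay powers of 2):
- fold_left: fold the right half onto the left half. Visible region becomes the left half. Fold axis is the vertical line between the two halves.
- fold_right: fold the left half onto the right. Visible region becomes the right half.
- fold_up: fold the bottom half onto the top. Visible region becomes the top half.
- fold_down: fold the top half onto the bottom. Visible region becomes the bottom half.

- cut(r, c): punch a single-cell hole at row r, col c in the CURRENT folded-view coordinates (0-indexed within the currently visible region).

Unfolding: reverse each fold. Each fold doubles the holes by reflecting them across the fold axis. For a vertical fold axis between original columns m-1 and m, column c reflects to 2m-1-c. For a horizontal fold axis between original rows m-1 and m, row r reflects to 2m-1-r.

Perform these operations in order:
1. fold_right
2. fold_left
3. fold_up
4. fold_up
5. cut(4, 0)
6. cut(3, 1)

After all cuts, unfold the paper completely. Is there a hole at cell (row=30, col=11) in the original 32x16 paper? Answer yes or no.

Op 1 fold_right: fold axis v@8; visible region now rows[0,32) x cols[8,16) = 32x8
Op 2 fold_left: fold axis v@12; visible region now rows[0,32) x cols[8,12) = 32x4
Op 3 fold_up: fold axis h@16; visible region now rows[0,16) x cols[8,12) = 16x4
Op 4 fold_up: fold axis h@8; visible region now rows[0,8) x cols[8,12) = 8x4
Op 5 cut(4, 0): punch at orig (4,8); cuts so far [(4, 8)]; region rows[0,8) x cols[8,12) = 8x4
Op 6 cut(3, 1): punch at orig (3,9); cuts so far [(3, 9), (4, 8)]; region rows[0,8) x cols[8,12) = 8x4
Unfold 1 (reflect across h@8): 4 holes -> [(3, 9), (4, 8), (11, 8), (12, 9)]
Unfold 2 (reflect across h@16): 8 holes -> [(3, 9), (4, 8), (11, 8), (12, 9), (19, 9), (20, 8), (27, 8), (28, 9)]
Unfold 3 (reflect across v@12): 16 holes -> [(3, 9), (3, 14), (4, 8), (4, 15), (11, 8), (11, 15), (12, 9), (12, 14), (19, 9), (19, 14), (20, 8), (20, 15), (27, 8), (27, 15), (28, 9), (28, 14)]
Unfold 4 (reflect across v@8): 32 holes -> [(3, 1), (3, 6), (3, 9), (3, 14), (4, 0), (4, 7), (4, 8), (4, 15), (11, 0), (11, 7), (11, 8), (11, 15), (12, 1), (12, 6), (12, 9), (12, 14), (19, 1), (19, 6), (19, 9), (19, 14), (20, 0), (20, 7), (20, 8), (20, 15), (27, 0), (27, 7), (27, 8), (27, 15), (28, 1), (28, 6), (28, 9), (28, 14)]
Holes: [(3, 1), (3, 6), (3, 9), (3, 14), (4, 0), (4, 7), (4, 8), (4, 15), (11, 0), (11, 7), (11, 8), (11, 15), (12, 1), (12, 6), (12, 9), (12, 14), (19, 1), (19, 6), (19, 9), (19, 14), (20, 0), (20, 7), (20, 8), (20, 15), (27, 0), (27, 7), (27, 8), (27, 15), (28, 1), (28, 6), (28, 9), (28, 14)]

Answer: no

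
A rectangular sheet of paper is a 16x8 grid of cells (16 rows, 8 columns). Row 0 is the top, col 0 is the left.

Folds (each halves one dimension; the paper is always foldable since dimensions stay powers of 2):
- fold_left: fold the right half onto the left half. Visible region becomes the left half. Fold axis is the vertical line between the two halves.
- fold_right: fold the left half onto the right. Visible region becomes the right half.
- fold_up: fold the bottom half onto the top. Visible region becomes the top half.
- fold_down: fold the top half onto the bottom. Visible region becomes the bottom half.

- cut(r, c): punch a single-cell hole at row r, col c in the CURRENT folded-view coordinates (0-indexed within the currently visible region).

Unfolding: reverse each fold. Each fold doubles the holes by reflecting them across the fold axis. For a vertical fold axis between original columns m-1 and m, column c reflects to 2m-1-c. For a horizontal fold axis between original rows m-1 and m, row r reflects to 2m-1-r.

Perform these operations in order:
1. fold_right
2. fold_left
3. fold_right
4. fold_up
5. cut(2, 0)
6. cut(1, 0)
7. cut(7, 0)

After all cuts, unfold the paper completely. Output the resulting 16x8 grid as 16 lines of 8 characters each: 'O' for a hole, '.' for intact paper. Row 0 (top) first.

Op 1 fold_right: fold axis v@4; visible region now rows[0,16) x cols[4,8) = 16x4
Op 2 fold_left: fold axis v@6; visible region now rows[0,16) x cols[4,6) = 16x2
Op 3 fold_right: fold axis v@5; visible region now rows[0,16) x cols[5,6) = 16x1
Op 4 fold_up: fold axis h@8; visible region now rows[0,8) x cols[5,6) = 8x1
Op 5 cut(2, 0): punch at orig (2,5); cuts so far [(2, 5)]; region rows[0,8) x cols[5,6) = 8x1
Op 6 cut(1, 0): punch at orig (1,5); cuts so far [(1, 5), (2, 5)]; region rows[0,8) x cols[5,6) = 8x1
Op 7 cut(7, 0): punch at orig (7,5); cuts so far [(1, 5), (2, 5), (7, 5)]; region rows[0,8) x cols[5,6) = 8x1
Unfold 1 (reflect across h@8): 6 holes -> [(1, 5), (2, 5), (7, 5), (8, 5), (13, 5), (14, 5)]
Unfold 2 (reflect across v@5): 12 holes -> [(1, 4), (1, 5), (2, 4), (2, 5), (7, 4), (7, 5), (8, 4), (8, 5), (13, 4), (13, 5), (14, 4), (14, 5)]
Unfold 3 (reflect across v@6): 24 holes -> [(1, 4), (1, 5), (1, 6), (1, 7), (2, 4), (2, 5), (2, 6), (2, 7), (7, 4), (7, 5), (7, 6), (7, 7), (8, 4), (8, 5), (8, 6), (8, 7), (13, 4), (13, 5), (13, 6), (13, 7), (14, 4), (14, 5), (14, 6), (14, 7)]
Unfold 4 (reflect across v@4): 48 holes -> [(1, 0), (1, 1), (1, 2), (1, 3), (1, 4), (1, 5), (1, 6), (1, 7), (2, 0), (2, 1), (2, 2), (2, 3), (2, 4), (2, 5), (2, 6), (2, 7), (7, 0), (7, 1), (7, 2), (7, 3), (7, 4), (7, 5), (7, 6), (7, 7), (8, 0), (8, 1), (8, 2), (8, 3), (8, 4), (8, 5), (8, 6), (8, 7), (13, 0), (13, 1), (13, 2), (13, 3), (13, 4), (13, 5), (13, 6), (13, 7), (14, 0), (14, 1), (14, 2), (14, 3), (14, 4), (14, 5), (14, 6), (14, 7)]

Answer: ........
OOOOOOOO
OOOOOOOO
........
........
........
........
OOOOOOOO
OOOOOOOO
........
........
........
........
OOOOOOOO
OOOOOOOO
........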